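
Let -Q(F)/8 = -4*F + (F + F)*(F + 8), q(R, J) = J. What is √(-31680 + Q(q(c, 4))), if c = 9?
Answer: 8*I*√505 ≈ 179.78*I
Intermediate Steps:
Q(F) = 32*F - 16*F*(8 + F) (Q(F) = -8*(-4*F + (F + F)*(F + 8)) = -8*(-4*F + (2*F)*(8 + F)) = -8*(-4*F + 2*F*(8 + F)) = 32*F - 16*F*(8 + F))
√(-31680 + Q(q(c, 4))) = √(-31680 - 16*4*(6 + 4)) = √(-31680 - 16*4*10) = √(-31680 - 640) = √(-32320) = 8*I*√505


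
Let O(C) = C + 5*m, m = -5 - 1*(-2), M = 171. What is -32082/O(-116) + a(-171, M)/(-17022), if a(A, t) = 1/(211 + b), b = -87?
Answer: 67716375565/276505368 ≈ 244.90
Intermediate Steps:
m = -3 (m = -5 + 2 = -3)
a(A, t) = 1/124 (a(A, t) = 1/(211 - 87) = 1/124)
O(C) = -15 + C (O(C) = C + 5*(-3) = C - 15 = -15 + C)
-32082/O(-116) + a(-171, M)/(-17022) = -32082/(-15 - 116) + (1/124)/(-17022) = -32082/(-131) + (1/124)*(-1/17022) = -32082*(-1/131) - 1/2110728 = 32082/131 - 1/2110728 = 67716375565/276505368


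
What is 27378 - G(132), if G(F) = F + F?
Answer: 27114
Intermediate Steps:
G(F) = 2*F
27378 - G(132) = 27378 - 2*132 = 27378 - 1*264 = 27378 - 264 = 27114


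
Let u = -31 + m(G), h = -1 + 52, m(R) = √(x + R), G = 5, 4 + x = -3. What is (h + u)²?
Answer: (20 + I*√2)² ≈ 398.0 + 56.569*I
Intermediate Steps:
x = -7 (x = -4 - 3 = -7)
m(R) = √(-7 + R)
h = 51
u = -31 + I*√2 (u = -31 + √(-7 + 5) = -31 + √(-2) = -31 + I*√2 ≈ -31.0 + 1.4142*I)
(h + u)² = (51 + (-31 + I*√2))² = (20 + I*√2)²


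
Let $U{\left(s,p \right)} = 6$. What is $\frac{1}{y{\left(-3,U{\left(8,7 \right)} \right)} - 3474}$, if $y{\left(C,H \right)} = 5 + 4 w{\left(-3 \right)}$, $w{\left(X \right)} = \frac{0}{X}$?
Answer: $- \frac{1}{3469} \approx -0.00028827$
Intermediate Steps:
$w{\left(X \right)} = 0$
$y{\left(C,H \right)} = 5$ ($y{\left(C,H \right)} = 5 + 4 \cdot 0 = 5 + 0 = 5$)
$\frac{1}{y{\left(-3,U{\left(8,7 \right)} \right)} - 3474} = \frac{1}{5 - 3474} = \frac{1}{-3469} = - \frac{1}{3469}$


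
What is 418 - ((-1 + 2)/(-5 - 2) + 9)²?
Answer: 16638/49 ≈ 339.55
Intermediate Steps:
418 - ((-1 + 2)/(-5 - 2) + 9)² = 418 - (1/(-7) + 9)² = 418 - (1*(-⅐) + 9)² = 418 - (-⅐ + 9)² = 418 - (62/7)² = 418 - 1*3844/49 = 418 - 3844/49 = 16638/49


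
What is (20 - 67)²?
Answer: 2209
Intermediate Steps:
(20 - 67)² = (-47)² = 2209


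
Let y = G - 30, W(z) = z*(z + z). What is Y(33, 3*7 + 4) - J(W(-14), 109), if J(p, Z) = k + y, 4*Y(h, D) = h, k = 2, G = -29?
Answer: 261/4 ≈ 65.250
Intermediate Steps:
Y(h, D) = h/4
W(z) = 2*z**2 (W(z) = z*(2*z) = 2*z**2)
y = -59 (y = -29 - 30 = -59)
J(p, Z) = -57 (J(p, Z) = 2 - 59 = -57)
Y(33, 3*7 + 4) - J(W(-14), 109) = (1/4)*33 - 1*(-57) = 33/4 + 57 = 261/4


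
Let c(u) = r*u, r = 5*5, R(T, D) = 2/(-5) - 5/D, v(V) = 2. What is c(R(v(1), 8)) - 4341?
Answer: -34933/8 ≈ -4366.6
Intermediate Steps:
R(T, D) = -2/5 - 5/D (R(T, D) = 2*(-1/5) - 5/D = -2/5 - 5/D)
r = 25
c(u) = 25*u
c(R(v(1), 8)) - 4341 = 25*(-2/5 - 5/8) - 4341 = 25*(-41/40) - 4341 = -205/8 - 4341 = -34933/8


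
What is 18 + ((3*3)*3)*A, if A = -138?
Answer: -3708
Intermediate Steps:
18 + ((3*3)*3)*A = 18 + ((3*3)*3)*(-138) = 18 + (9*3)*(-138) = 18 + 27*(-138) = 18 - 3726 = -3708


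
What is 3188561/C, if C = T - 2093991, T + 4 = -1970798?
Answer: -3188561/4064793 ≈ -0.78443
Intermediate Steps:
T = -1970802 (T = -4 - 1970798 = -1970802)
C = -4064793 (C = -1970802 - 2093991 = -4064793)
3188561/C = 3188561/(-4064793) = 3188561*(-1/4064793) = -3188561/4064793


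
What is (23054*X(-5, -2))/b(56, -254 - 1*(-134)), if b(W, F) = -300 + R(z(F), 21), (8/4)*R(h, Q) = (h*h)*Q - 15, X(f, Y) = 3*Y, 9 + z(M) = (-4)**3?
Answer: -46108/18549 ≈ -2.4857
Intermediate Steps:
z(M) = -73 (z(M) = -9 + (-4)**3 = -9 - 64 = -73)
R(h, Q) = -15/2 + Q*h**2/2 (R(h, Q) = ((h*h)*Q - 15)/2 = (h**2*Q - 15)/2 = (Q*h**2 - 15)/2 = (-15 + Q*h**2)/2 = -15/2 + Q*h**2/2)
b(W, F) = 55647 (b(W, F) = -300 + (-15/2 + (1/2)*21*(-73)**2) = -300 + (-15/2 + (1/2)*21*5329) = -300 + (-15/2 + 111909/2) = -300 + 55947 = 55647)
(23054*X(-5, -2))/b(56, -254 - 1*(-134)) = (23054*(3*(-2)))/55647 = (23054*(-6))*(1/55647) = -138324*1/55647 = -46108/18549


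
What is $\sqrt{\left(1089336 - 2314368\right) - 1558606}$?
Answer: $i \sqrt{2783638} \approx 1668.4 i$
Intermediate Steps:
$\sqrt{\left(1089336 - 2314368\right) - 1558606} = \sqrt{-1225032 - 1558606} = \sqrt{-2783638} = i \sqrt{2783638}$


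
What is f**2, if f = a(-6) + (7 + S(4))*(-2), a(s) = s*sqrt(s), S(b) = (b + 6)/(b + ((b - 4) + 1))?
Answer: 108 + 216*I*sqrt(6) ≈ 108.0 + 529.09*I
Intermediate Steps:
S(b) = (6 + b)/(-3 + 2*b) (S(b) = (6 + b)/(b + ((-4 + b) + 1)) = (6 + b)/(b + (-3 + b)) = (6 + b)/(-3 + 2*b))
a(s) = s**(3/2)
f = -18 - 6*I*sqrt(6) (f = (-6)**(3/2) + (7 + (6 + 4)/(-3 + 2*4))*(-2) = -6*I*sqrt(6) + (7 + 10/(-3 + 8))*(-2) = -6*I*sqrt(6) + (7 + 10/5)*(-2) = -6*I*sqrt(6) + (7 + (1/5)*10)*(-2) = -6*I*sqrt(6) + (7 + 2)*(-2) = -6*I*sqrt(6) + 9*(-2) = -6*I*sqrt(6) - 18 = -18 - 6*I*sqrt(6) ≈ -18.0 - 14.697*I)
f**2 = (-18 - 6*I*sqrt(6))**2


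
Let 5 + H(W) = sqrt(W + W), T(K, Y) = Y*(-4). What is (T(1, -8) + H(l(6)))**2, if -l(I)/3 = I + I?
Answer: 657 + 324*I*sqrt(2) ≈ 657.0 + 458.21*I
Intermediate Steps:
T(K, Y) = -4*Y
l(I) = -6*I (l(I) = -3*(I + I) = -6*I)
H(W) = -5 + sqrt(2)*sqrt(W) (H(W) = -5 + sqrt(W + W) = -5 + sqrt(2*W) = -5 + sqrt(2)*sqrt(W))
(T(1, -8) + H(l(6)))**2 = (-4*(-8) + (-5 + sqrt(2)*sqrt(-6*6)))**2 = (32 + (-5 + sqrt(2)*sqrt(-36)))**2 = (32 + (-5 + sqrt(2)*(6*I)))**2 = (32 + (-5 + 6*I*sqrt(2)))**2 = (27 + 6*I*sqrt(2))**2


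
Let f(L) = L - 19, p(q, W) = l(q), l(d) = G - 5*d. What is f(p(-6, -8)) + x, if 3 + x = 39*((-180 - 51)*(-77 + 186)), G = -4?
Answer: -981977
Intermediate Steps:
l(d) = -4 - 5*d
p(q, W) = -4 - 5*q
f(L) = -19 + L
x = -981984 (x = -3 + 39*((-180 - 51)*(-77 + 186)) = -3 + 39*(-231*109) = -3 + 39*(-25179) = -3 - 981981 = -981984)
f(p(-6, -8)) + x = (-19 + (-4 - 5*(-6))) - 981984 = (-19 + (-4 + 30)) - 981984 = (-19 + 26) - 981984 = 7 - 981984 = -981977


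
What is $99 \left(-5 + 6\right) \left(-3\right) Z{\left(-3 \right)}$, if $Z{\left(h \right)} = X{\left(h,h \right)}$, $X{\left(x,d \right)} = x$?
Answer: $891$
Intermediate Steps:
$Z{\left(h \right)} = h$
$99 \left(-5 + 6\right) \left(-3\right) Z{\left(-3 \right)} = 99 \left(-5 + 6\right) \left(-3\right) \left(-3\right) = 99 \cdot 1 \left(-3\right) \left(-3\right) = 99 \left(-3\right) \left(-3\right) = \left(-297\right) \left(-3\right) = 891$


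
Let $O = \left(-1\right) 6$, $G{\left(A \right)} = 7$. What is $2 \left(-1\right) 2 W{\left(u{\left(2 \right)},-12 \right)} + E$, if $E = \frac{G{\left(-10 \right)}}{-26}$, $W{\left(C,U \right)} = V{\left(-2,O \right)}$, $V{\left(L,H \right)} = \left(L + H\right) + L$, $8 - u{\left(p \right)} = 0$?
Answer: $\frac{1033}{26} \approx 39.731$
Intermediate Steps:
$u{\left(p \right)} = 8$ ($u{\left(p \right)} = 8 - 0 = 8 + 0 = 8$)
$O = -6$
$V{\left(L,H \right)} = H + 2 L$ ($V{\left(L,H \right)} = \left(H + L\right) + L = H + 2 L$)
$W{\left(C,U \right)} = -10$ ($W{\left(C,U \right)} = -6 + 2 \left(-2\right) = -6 - 4 = -10$)
$E = - \frac{7}{26}$ ($E = \frac{7}{-26} = 7 \left(- \frac{1}{26}\right) = - \frac{7}{26} \approx -0.26923$)
$2 \left(-1\right) 2 W{\left(u{\left(2 \right)},-12 \right)} + E = 2 \left(-1\right) 2 \left(-10\right) - \frac{7}{26} = \left(-2\right) 2 \left(-10\right) - \frac{7}{26} = \left(-4\right) \left(-10\right) - \frac{7}{26} = 40 - \frac{7}{26} = \frac{1033}{26}$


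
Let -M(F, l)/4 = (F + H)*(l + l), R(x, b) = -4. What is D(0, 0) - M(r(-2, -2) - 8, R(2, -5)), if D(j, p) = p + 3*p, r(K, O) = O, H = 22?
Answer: -384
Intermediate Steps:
D(j, p) = 4*p
M(F, l) = -8*l*(22 + F) (M(F, l) = -4*(F + 22)*(l + l) = -4*(22 + F)*2*l = -8*l*(22 + F))
D(0, 0) - M(r(-2, -2) - 8, R(2, -5)) = 4*0 - (-8)*(-4)*(22 + (-2 - 8)) = 0 - (-8)*(-4)*(22 - 10) = 0 - (-8)*(-4)*12 = 0 - 1*384 = 0 - 384 = -384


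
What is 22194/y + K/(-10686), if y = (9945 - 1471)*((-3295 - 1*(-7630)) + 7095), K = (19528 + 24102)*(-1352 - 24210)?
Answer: 3000628526667619/28750629570 ≈ 1.0437e+5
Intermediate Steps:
K = -1115270060 (K = 43630*(-25562) = -1115270060)
y = 96857820 (y = 8474*((-3295 + 7630) + 7095) = 8474*(4335 + 7095) = 8474*11430 = 96857820)
22194/y + K/(-10686) = 22194/96857820 - 1115270060/(-10686) = 22194*(1/96857820) - 1115270060*(-1/10686) = 1233/5380990 + 557635030/5343 = 3000628526667619/28750629570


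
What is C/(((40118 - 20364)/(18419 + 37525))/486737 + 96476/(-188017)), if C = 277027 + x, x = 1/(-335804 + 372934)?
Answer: -1880762738143150819141362/3483641607367202225 ≈ -5.3988e+5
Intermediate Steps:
x = 1/37130 ≈ 2.6932e-5
C = 10286012511/37130 (C = 277027 + 1/37130 = 10286012511/37130 ≈ 2.7703e+5)
C/(((40118 - 20364)/(18419 + 37525))/486737 + 96476/(-188017)) = 10286012511/(37130*(((40118 - 20364)/(18419 + 37525))/486737 + 96476/(-188017))) = 10286012511/(37130*((19754/55944)*(1/486737) + 96476*(-1/188017))) = 10286012511/(37130*((19754*(1/55944))*(1/486737) - 96476/188017)) = 10286012511/(37130*((1411/3996)*(1/486737) - 96476/188017)) = 10286012511/(37130*(1411/1945001052 - 96476/188017)) = 10286012511/(37130*(-187645656200765/365693262793884)) = (10286012511/37130)*(-365693262793884/187645656200765) = -1880762738143150819141362/3483641607367202225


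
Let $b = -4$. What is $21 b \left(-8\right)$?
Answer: $672$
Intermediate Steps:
$21 b \left(-8\right) = 21 \left(-4\right) \left(-8\right) = \left(-84\right) \left(-8\right) = 672$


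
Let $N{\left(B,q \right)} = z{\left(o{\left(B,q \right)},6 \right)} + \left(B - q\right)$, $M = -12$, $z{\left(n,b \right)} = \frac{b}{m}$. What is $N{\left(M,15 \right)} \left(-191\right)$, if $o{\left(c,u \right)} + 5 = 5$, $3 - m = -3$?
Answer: $4966$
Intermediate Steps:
$m = 6$ ($m = 3 - -3 = 3 + 3 = 6$)
$o{\left(c,u \right)} = 0$ ($o{\left(c,u \right)} = -5 + 5 = 0$)
$z{\left(n,b \right)} = \frac{b}{6}$
$N{\left(B,q \right)} = 1 + B - q$ ($N{\left(B,q \right)} = \frac{1}{6} \cdot 6 + \left(B - q\right) = 1 + \left(B - q\right) = 1 + B - q$)
$N{\left(M,15 \right)} \left(-191\right) = \left(1 - 12 - 15\right) \left(-191\right) = \left(-26\right) \left(-191\right) = 4966$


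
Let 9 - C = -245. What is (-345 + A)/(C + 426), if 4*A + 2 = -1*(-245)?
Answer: -1137/2720 ≈ -0.41801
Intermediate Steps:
C = 254 (C = 9 - 1*(-245) = 9 + 245 = 254)
A = 243/4 (A = -½ + (-1*(-245))/4 = -½ + (¼)*245 = -½ + 245/4 = 243/4 ≈ 60.750)
(-345 + A)/(C + 426) = (-345 + 243/4)/(254 + 426) = -1137/4/680 = -1137/4*1/680 = -1137/2720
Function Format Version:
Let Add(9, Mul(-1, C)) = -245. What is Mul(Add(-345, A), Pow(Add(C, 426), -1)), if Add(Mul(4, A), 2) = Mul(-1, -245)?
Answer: Rational(-1137, 2720) ≈ -0.41801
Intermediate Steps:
C = 254 (C = Add(9, Mul(-1, -245)) = Add(9, 245) = 254)
A = Rational(243, 4) (A = Add(Rational(-1, 2), Mul(Rational(1, 4), Mul(-1, -245))) = Add(Rational(-1, 2), Mul(Rational(1, 4), 245)) = Add(Rational(-1, 2), Rational(245, 4)) = Rational(243, 4) ≈ 60.750)
Mul(Add(-345, A), Pow(Add(C, 426), -1)) = Mul(Add(-345, Rational(243, 4)), Pow(Add(254, 426), -1)) = Mul(Rational(-1137, 4), Pow(680, -1)) = Mul(Rational(-1137, 4), Rational(1, 680)) = Rational(-1137, 2720)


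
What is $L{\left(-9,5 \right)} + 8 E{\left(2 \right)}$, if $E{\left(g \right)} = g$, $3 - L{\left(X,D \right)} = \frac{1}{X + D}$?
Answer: $\frac{77}{4} \approx 19.25$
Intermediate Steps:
$L{\left(X,D \right)} = 3 - \frac{1}{D + X}$ ($L{\left(X,D \right)} = 3 - \frac{1}{X + D} = 3 - \frac{1}{D + X}$)
$L{\left(-9,5 \right)} + 8 E{\left(2 \right)} = \frac{-1 + 3 \cdot 5 + 3 \left(-9\right)}{5 - 9} + 8 \cdot 2 = \frac{-1 + 15 - 27}{-4} + 16 = \left(- \frac{1}{4}\right) \left(-13\right) + 16 = \frac{13}{4} + 16 = \frac{77}{4}$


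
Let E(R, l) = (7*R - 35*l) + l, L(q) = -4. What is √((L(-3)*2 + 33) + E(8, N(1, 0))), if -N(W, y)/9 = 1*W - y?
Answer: 3*√43 ≈ 19.672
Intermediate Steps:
N(W, y) = -9*W + 9*y (N(W, y) = -9*(1*W - y) = -9*(W - y) = -9*W + 9*y)
E(R, l) = -34*l + 7*R (E(R, l) = (-35*l + 7*R) + l = -34*l + 7*R)
√((L(-3)*2 + 33) + E(8, N(1, 0))) = √((-4*2 + 33) + (-34*(-9*1 + 9*0) + 7*8)) = √((-8 + 33) + (-34*(-9 + 0) + 56)) = √(25 + (-34*(-9) + 56)) = √(25 + (306 + 56)) = √(25 + 362) = √387 = 3*√43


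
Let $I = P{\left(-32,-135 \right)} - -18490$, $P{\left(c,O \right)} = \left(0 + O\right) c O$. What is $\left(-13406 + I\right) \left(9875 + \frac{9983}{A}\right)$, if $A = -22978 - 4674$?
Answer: $- \frac{39464151758493}{6913} \approx -5.7087 \cdot 10^{9}$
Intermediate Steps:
$P{\left(c,O \right)} = c O^{2}$ ($P{\left(c,O \right)} = O O c = c O^{2}$)
$A = -27652$
$I = -564710$ ($I = - 32 \left(-135\right)^{2} - -18490 = \left(-32\right) 18225 + 18490 = -583200 + 18490 = -564710$)
$\left(-13406 + I\right) \left(9875 + \frac{9983}{A}\right) = \left(-13406 - 564710\right) \left(9875 + \frac{9983}{-27652}\right) = - 578116 \left(9875 + 9983 \left(- \frac{1}{27652}\right)\right) = - 578116 \left(9875 - \frac{9983}{27652}\right) = \left(-578116\right) \frac{273053517}{27652} = - \frac{39464151758493}{6913}$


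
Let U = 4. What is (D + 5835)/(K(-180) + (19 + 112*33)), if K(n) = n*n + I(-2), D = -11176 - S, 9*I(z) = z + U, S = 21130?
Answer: -238239/325037 ≈ -0.73296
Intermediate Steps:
I(z) = 4/9 + z/9 (I(z) = (z + 4)/9 = (4 + z)/9 = 4/9 + z/9)
D = -32306 (D = -11176 - 1*21130 = -11176 - 21130 = -32306)
K(n) = 2/9 + n**2 (K(n) = n*n + (4/9 + (1/9)*(-2)) = n**2 + (4/9 - 2/9) = n**2 + 2/9 = 2/9 + n**2)
(D + 5835)/(K(-180) + (19 + 112*33)) = (-32306 + 5835)/((2/9 + (-180)**2) + (19 + 112*33)) = -26471/((2/9 + 32400) + (19 + 3696)) = -26471/(291602/9 + 3715) = -26471/325037/9 = -26471*9/325037 = -238239/325037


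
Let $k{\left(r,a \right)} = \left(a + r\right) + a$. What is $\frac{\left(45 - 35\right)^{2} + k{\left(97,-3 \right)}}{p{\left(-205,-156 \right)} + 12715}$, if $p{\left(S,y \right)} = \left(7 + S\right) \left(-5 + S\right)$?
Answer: $\frac{191}{54295} \approx 0.0035178$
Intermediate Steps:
$k{\left(r,a \right)} = r + 2 a$
$p{\left(S,y \right)} = \left(-5 + S\right) \left(7 + S\right)$
$\frac{\left(45 - 35\right)^{2} + k{\left(97,-3 \right)}}{p{\left(-205,-156 \right)} + 12715} = \frac{\left(45 - 35\right)^{2} + \left(97 + 2 \left(-3\right)\right)}{\left(-35 + \left(-205\right)^{2} + 2 \left(-205\right)\right) + 12715} = \frac{10^{2} + \left(97 - 6\right)}{\left(-35 + 42025 - 410\right) + 12715} = \frac{100 + 91}{41580 + 12715} = \frac{191}{54295}$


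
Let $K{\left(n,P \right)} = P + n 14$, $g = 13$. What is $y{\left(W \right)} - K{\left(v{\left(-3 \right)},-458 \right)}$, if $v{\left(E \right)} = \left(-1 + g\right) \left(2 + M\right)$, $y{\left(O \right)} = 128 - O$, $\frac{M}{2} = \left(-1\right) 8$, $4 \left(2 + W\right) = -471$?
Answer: $\frac{12231}{4} \approx 3057.8$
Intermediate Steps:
$W = - \frac{479}{4}$ ($W = -2 + \frac{1}{4} \left(-471\right) = -2 - \frac{471}{4} = - \frac{479}{4} \approx -119.75$)
$M = -16$ ($M = 2 \left(\left(-1\right) 8\right) = 2 \left(-8\right) = -16$)
$v{\left(E \right)} = -168$ ($v{\left(E \right)} = \left(-1 + 13\right) \left(2 - 16\right) = 12 \left(-14\right) = -168$)
$K{\left(n,P \right)} = P + 14 n$
$y{\left(W \right)} - K{\left(v{\left(-3 \right)},-458 \right)} = \left(128 - - \frac{479}{4}\right) - \left(-458 + 14 \left(-168\right)\right) = \left(128 + \frac{479}{4}\right) - \left(-458 - 2352\right) = \frac{991}{4} - -2810 = \frac{991}{4} + 2810 = \frac{12231}{4}$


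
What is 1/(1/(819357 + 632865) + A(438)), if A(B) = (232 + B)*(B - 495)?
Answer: -1452222/55460358179 ≈ -2.6185e-5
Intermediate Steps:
A(B) = (-495 + B)*(232 + B) (A(B) = (232 + B)*(-495 + B) = (-495 + B)*(232 + B))
1/(1/(819357 + 632865) + A(438)) = 1/(1/(819357 + 632865) + (-114840 + 438**2 - 263*438)) = 1/(1/1452222 + (-114840 + 191844 - 115194)) = 1/(1/1452222 - 38190) = 1/(-55460358179/1452222) = -1452222/55460358179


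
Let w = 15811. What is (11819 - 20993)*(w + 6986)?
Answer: -209139678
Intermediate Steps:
(11819 - 20993)*(w + 6986) = (11819 - 20993)*(15811 + 6986) = -9174*22797 = -209139678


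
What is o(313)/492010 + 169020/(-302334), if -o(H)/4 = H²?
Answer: -16803080732/12395945945 ≈ -1.3555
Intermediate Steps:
o(H) = -4*H²
o(313)/492010 + 169020/(-302334) = -4*313²/492010 + 169020/(-302334) = -4*97969*(1/492010) + 169020*(-1/302334) = -391876*1/492010 - 28170/50389 = -195938/246005 - 28170/50389 = -16803080732/12395945945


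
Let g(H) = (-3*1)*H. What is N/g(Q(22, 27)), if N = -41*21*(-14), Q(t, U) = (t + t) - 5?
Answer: -4018/39 ≈ -103.03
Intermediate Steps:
Q(t, U) = -5 + 2*t (Q(t, U) = 2*t - 5 = -5 + 2*t)
g(H) = -3*H
N = 12054 (N = -861*(-14) = 12054)
N/g(Q(22, 27)) = 12054/((-3*(-5 + 2*22))) = 12054/((-3*(-5 + 44))) = 12054/((-3*39)) = 12054/(-117) = 12054*(-1/117) = -4018/39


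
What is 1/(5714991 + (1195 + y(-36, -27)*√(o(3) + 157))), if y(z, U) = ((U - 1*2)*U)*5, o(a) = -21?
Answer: 2858093/16336348941998 - 3915*√34/16336348941998 ≈ 1.7356e-7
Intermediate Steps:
y(z, U) = 5*U*(-2 + U) (y(z, U) = ((U - 2)*U)*5 = ((-2 + U)*U)*5 = (U*(-2 + U))*5 = 5*U*(-2 + U))
1/(5714991 + (1195 + y(-36, -27)*√(o(3) + 157))) = 1/(5714991 + (1195 + (5*(-27)*(-2 - 27))*√(-21 + 157))) = 1/(5714991 + (1195 + (5*(-27)*(-29))*√136)) = 1/(5714991 + (1195 + 3915*(2*√34))) = 1/(5714991 + (1195 + 7830*√34)) = 1/(5716186 + 7830*√34)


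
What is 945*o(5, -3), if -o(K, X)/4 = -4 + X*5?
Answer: 71820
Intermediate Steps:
o(K, X) = 16 - 20*X (o(K, X) = -4*(-4 + X*5) = -4*(-4 + 5*X) = 16 - 20*X)
945*o(5, -3) = 945*(16 - 20*(-3)) = 945*(16 + 60) = 945*76 = 71820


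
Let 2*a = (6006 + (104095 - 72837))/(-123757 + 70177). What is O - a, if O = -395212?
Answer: -5293860082/13395 ≈ -3.9521e+5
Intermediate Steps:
a = -4658/13395 (a = ((6006 + (104095 - 72837))/(-123757 + 70177))/2 = ((6006 + 31258)/(-53580))/2 = (37264*(-1/53580))/2 = (½)*(-9316/13395) = -4658/13395 ≈ -0.34774)
O - a = -395212 - 1*(-4658/13395) = -395212 + 4658/13395 = -5293860082/13395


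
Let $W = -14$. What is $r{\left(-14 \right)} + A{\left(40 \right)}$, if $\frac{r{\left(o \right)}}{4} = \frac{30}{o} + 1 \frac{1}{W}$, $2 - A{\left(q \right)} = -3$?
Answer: $- \frac{27}{7} \approx -3.8571$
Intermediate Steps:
$A{\left(q \right)} = 5$ ($A{\left(q \right)} = 2 - -3 = 2 + 3 = 5$)
$r{\left(o \right)} = - \frac{2}{7} + \frac{120}{o}$ ($r{\left(o \right)} = 4 \left(\frac{30}{o} + 1 \frac{1}{-14}\right) = 4 \left(\frac{30}{o} + 1 \left(- \frac{1}{14}\right)\right) = 4 \left(\frac{30}{o} - \frac{1}{14}\right) = 4 \left(- \frac{1}{14} + \frac{30}{o}\right) = - \frac{2}{7} + \frac{120}{o}$)
$r{\left(-14 \right)} + A{\left(40 \right)} = \left(- \frac{2}{7} + \frac{120}{-14}\right) + 5 = \left(- \frac{2}{7} + 120 \left(- \frac{1}{14}\right)\right) + 5 = \left(- \frac{2}{7} - \frac{60}{7}\right) + 5 = - \frac{62}{7} + 5 = - \frac{27}{7}$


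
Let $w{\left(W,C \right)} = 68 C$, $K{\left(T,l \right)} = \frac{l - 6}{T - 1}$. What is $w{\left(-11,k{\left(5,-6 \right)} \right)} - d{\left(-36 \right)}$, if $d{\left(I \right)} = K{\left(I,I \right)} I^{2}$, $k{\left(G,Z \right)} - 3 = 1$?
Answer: $- \frac{44368}{37} \approx -1199.1$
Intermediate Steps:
$k{\left(G,Z \right)} = 4$ ($k{\left(G,Z \right)} = 3 + 1 = 4$)
$K{\left(T,l \right)} = \frac{-6 + l}{-1 + T}$
$d{\left(I \right)} = \frac{I^{2} \left(-6 + I\right)}{-1 + I}$ ($d{\left(I \right)} = \frac{-6 + I}{-1 + I} I^{2} = \frac{I^{2} \left(-6 + I\right)}{-1 + I}$)
$w{\left(-11,k{\left(5,-6 \right)} \right)} - d{\left(-36 \right)} = 68 \cdot 4 - \frac{\left(-36\right)^{2} \left(-6 - 36\right)}{-1 - 36} = 272 - 1296 \frac{1}{-37} \left(-42\right) = 272 - 1296 \left(- \frac{1}{37}\right) \left(-42\right) = 272 - \frac{54432}{37} = - \frac{44368}{37}$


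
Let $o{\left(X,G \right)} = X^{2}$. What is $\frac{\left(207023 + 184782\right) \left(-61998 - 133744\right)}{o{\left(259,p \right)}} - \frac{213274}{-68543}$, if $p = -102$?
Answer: $- \frac{5256733039457136}{4597932983} \approx -1.1433 \cdot 10^{6}$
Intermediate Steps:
$\frac{\left(207023 + 184782\right) \left(-61998 - 133744\right)}{o{\left(259,p \right)}} - \frac{213274}{-68543} = \frac{\left(207023 + 184782\right) \left(-61998 - 133744\right)}{259^{2}} - \frac{213274}{-68543} = \frac{391805 \left(-195742\right)}{67081} - - \frac{213274}{68543} = \left(-76692694310\right) \frac{1}{67081} + \frac{213274}{68543} = - \frac{76692694310}{67081} + \frac{213274}{68543} = - \frac{5256733039457136}{4597932983}$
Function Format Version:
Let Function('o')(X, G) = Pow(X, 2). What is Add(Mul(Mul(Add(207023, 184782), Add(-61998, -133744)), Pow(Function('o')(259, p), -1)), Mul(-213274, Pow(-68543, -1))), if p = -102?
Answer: Rational(-5256733039457136, 4597932983) ≈ -1.1433e+6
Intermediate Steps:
Add(Mul(Mul(Add(207023, 184782), Add(-61998, -133744)), Pow(Function('o')(259, p), -1)), Mul(-213274, Pow(-68543, -1))) = Add(Mul(Mul(Add(207023, 184782), Add(-61998, -133744)), Pow(Pow(259, 2), -1)), Mul(-213274, Pow(-68543, -1))) = Add(Mul(Mul(391805, -195742), Pow(67081, -1)), Mul(-213274, Rational(-1, 68543))) = Add(Mul(-76692694310, Rational(1, 67081)), Rational(213274, 68543)) = Add(Rational(-76692694310, 67081), Rational(213274, 68543)) = Rational(-5256733039457136, 4597932983)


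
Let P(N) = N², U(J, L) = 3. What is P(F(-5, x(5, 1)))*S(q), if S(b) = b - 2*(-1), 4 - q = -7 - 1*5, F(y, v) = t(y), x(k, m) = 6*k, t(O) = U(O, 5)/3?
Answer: 18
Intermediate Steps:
t(O) = 1 (t(O) = 3/3 = 3*(⅓) = 1)
F(y, v) = 1
q = 16 (q = 4 - (-7 - 1*5) = 4 - (-7 - 5) = 4 - 1*(-12) = 4 + 12 = 16)
S(b) = 2 + b (S(b) = b + 2 = 2 + b)
P(F(-5, x(5, 1)))*S(q) = 1²*(2 + 16) = 1*18 = 18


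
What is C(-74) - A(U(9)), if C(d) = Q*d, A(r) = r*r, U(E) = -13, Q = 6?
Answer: -613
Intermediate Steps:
A(r) = r²
C(d) = 6*d
C(-74) - A(U(9)) = 6*(-74) - 1*(-13)² = -444 - 1*169 = -444 - 169 = -613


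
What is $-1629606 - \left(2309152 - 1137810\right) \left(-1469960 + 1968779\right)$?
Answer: $-584289274704$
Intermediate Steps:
$-1629606 - \left(2309152 - 1137810\right) \left(-1469960 + 1968779\right) = -1629606 - 1171342 \cdot 498819 = -1629606 - 584287645098 = -584289274704$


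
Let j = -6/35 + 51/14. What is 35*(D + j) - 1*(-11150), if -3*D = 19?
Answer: 66299/6 ≈ 11050.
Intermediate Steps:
D = -19/3 (D = -⅓*19 = -19/3 ≈ -6.3333)
j = 243/70 (j = -6*1/35 + 51*(1/14) = -6/35 + 51/14 = 243/70 ≈ 3.4714)
35*(D + j) - 1*(-11150) = 35*(-19/3 + 243/70) - 1*(-11150) = 35*(-601/210) + 11150 = -601/6 + 11150 = 66299/6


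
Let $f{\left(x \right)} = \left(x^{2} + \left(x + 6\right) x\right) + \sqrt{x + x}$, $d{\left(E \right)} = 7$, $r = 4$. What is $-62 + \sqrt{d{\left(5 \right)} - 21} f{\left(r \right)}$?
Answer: $-62 + 2 i \sqrt{14} \left(28 + \sqrt{2}\right) \approx -62.0 + 220.12 i$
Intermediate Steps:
$f{\left(x \right)} = x^{2} + x \left(6 + x\right) + \sqrt{2} \sqrt{x}$ ($f{\left(x \right)} = \left(x^{2} + \left(6 + x\right) x\right) + \sqrt{2 x} = \left(x^{2} + x \left(6 + x\right)\right) + \sqrt{2} \sqrt{x} = x^{2} + x \left(6 + x\right) + \sqrt{2} \sqrt{x}$)
$-62 + \sqrt{d{\left(5 \right)} - 21} f{\left(r \right)} = -62 + \sqrt{7 - 21} \left(2 \cdot 4^{2} + 6 \cdot 4 + \sqrt{2} \sqrt{4}\right) = -62 + \sqrt{-14} \left(2 \cdot 16 + 24 + \sqrt{2} \cdot 2\right) = -62 + i \sqrt{14} \left(32 + 24 + 2 \sqrt{2}\right) = -62 + i \sqrt{14} \left(56 + 2 \sqrt{2}\right)$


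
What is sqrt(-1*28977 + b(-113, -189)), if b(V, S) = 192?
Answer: I*sqrt(28785) ≈ 169.66*I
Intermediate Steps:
sqrt(-1*28977 + b(-113, -189)) = sqrt(-1*28977 + 192) = sqrt(-28977 + 192) = sqrt(-28785) = I*sqrt(28785)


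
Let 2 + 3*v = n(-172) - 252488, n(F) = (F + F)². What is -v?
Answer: 44718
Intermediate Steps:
n(F) = 4*F² (n(F) = (2*F)² = 4*F²)
v = -44718 (v = -⅔ + (4*(-172)² - 252488)/3 = -⅔ + (4*29584 - 252488)/3 = -⅔ + (118336 - 252488)/3 = -⅔ + (⅓)*(-134152) = -⅔ - 134152/3 = -44718)
-v = -1*(-44718) = 44718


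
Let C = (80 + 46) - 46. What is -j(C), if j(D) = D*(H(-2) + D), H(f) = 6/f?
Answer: -6160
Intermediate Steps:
C = 80 (C = 126 - 46 = 80)
j(D) = D*(-3 + D) (j(D) = D*(6/(-2) + D) = D*(6*(-1/2) + D) = D*(-3 + D))
-j(C) = -80*(-3 + 80) = -80*77 = -1*6160 = -6160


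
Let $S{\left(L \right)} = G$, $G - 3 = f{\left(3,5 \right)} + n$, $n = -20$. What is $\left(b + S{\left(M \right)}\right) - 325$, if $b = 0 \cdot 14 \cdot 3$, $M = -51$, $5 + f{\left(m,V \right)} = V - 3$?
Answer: $-345$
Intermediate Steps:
$f{\left(m,V \right)} = -8 + V$ ($f{\left(m,V \right)} = -5 + \left(V - 3\right) = -5 + \left(-3 + V\right) = -8 + V$)
$b = 0$ ($b = 0 \cdot 3 = 0$)
$G = -20$ ($G = 3 + \left(\left(-8 + 5\right) - 20\right) = 3 - 23 = -20$)
$S{\left(L \right)} = -20$
$\left(b + S{\left(M \right)}\right) - 325 = \left(0 - 20\right) - 325 = -20 - 325 = -345$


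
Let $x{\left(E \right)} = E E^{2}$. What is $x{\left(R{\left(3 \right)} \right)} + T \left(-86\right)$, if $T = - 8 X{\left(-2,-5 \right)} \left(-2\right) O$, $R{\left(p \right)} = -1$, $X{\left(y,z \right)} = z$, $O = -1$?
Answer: $-6881$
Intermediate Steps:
$x{\left(E \right)} = E^{3}$
$T = 80$ ($T = - 8 \left(-5\right) \left(-2\right) \left(-1\right) = - 8 \cdot 10 \left(-1\right) = \left(-8\right) \left(-10\right) = 80$)
$x{\left(R{\left(3 \right)} \right)} + T \left(-86\right) = \left(-1\right)^{3} + 80 \left(-86\right) = -1 - 6880 = -6881$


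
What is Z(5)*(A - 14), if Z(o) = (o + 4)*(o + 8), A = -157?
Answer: -20007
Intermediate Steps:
Z(o) = (4 + o)*(8 + o)
Z(5)*(A - 14) = (32 + 5² + 12*5)*(-157 - 14) = (32 + 25 + 60)*(-171) = 117*(-171) = -20007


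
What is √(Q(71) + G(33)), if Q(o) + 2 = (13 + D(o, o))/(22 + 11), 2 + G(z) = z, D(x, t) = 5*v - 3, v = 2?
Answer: √32241/33 ≈ 5.4411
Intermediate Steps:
D(x, t) = 7 (D(x, t) = 5*2 - 3 = 10 - 3 = 7)
G(z) = -2 + z
Q(o) = -46/33 (Q(o) = -2 + (13 + 7)/(22 + 11) = -2 + 20/33 = -46/33)
√(Q(71) + G(33)) = √(-46/33 + (-2 + 33)) = √(-46/33 + 31) = √(977/33) = √32241/33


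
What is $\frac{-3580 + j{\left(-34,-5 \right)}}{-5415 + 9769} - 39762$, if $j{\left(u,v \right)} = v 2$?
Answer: $- \frac{86563669}{2177} \approx -39763.0$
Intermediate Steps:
$j{\left(u,v \right)} = 2 v$
$\frac{-3580 + j{\left(-34,-5 \right)}}{-5415 + 9769} - 39762 = \frac{-3580 + 2 \left(-5\right)}{-5415 + 9769} - 39762 = \frac{-3580 - 10}{4354} - 39762 = \left(-3590\right) \frac{1}{4354} - 39762 = - \frac{1795}{2177} - 39762 = - \frac{86563669}{2177}$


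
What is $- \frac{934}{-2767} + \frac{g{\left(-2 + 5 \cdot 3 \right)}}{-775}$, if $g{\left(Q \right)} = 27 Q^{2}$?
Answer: $- \frac{11901971}{2144425} \approx -5.5502$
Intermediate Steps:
$- \frac{934}{-2767} + \frac{g{\left(-2 + 5 \cdot 3 \right)}}{-775} = - \frac{934}{-2767} + \frac{27 \left(-2 + 5 \cdot 3\right)^{2}}{-775} = \left(-934\right) \left(- \frac{1}{2767}\right) + 27 \left(-2 + 15\right)^{2} \left(- \frac{1}{775}\right) = \frac{934}{2767} + 27 \cdot 13^{2} \left(- \frac{1}{775}\right) = \frac{934}{2767} + 27 \cdot 169 \left(- \frac{1}{775}\right) = \frac{934}{2767} + 4563 \left(- \frac{1}{775}\right) = \frac{934}{2767} - \frac{4563}{775} = - \frac{11901971}{2144425}$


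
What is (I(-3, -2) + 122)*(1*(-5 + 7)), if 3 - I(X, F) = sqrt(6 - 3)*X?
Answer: 250 + 6*sqrt(3) ≈ 260.39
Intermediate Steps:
I(X, F) = 3 - X*sqrt(3) (I(X, F) = 3 - sqrt(6 - 3)*X = 3 - sqrt(3)*X = 3 - X*sqrt(3))
(I(-3, -2) + 122)*(1*(-5 + 7)) = ((3 - 1*(-3)*sqrt(3)) + 122)*(1*(-5 + 7)) = ((3 + 3*sqrt(3)) + 122)*(1*2) = (125 + 3*sqrt(3))*2 = 250 + 6*sqrt(3)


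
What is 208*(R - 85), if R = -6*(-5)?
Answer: -11440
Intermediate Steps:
R = 30
208*(R - 85) = 208*(30 - 85) = 208*(-55) = -11440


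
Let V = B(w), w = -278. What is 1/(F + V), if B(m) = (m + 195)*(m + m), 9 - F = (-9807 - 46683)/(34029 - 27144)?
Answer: 459/21189829 ≈ 2.1661e-5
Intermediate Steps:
F = 7897/459 (F = 9 - (-9807 - 46683)/(34029 - 27144) = 9 - (-56490)/6885 = 9 - 1*(-3766/459) = 9 + 3766/459 = 7897/459 ≈ 17.205)
B(m) = 2*m*(195 + m) (B(m) = (195 + m)*(2*m) = 2*m*(195 + m))
V = 46148 (V = 2*(-278)*(195 - 278) = 2*(-278)*(-83) = 46148)
1/(F + V) = 1/(7897/459 + 46148) = 1/(21189829/459) = 459/21189829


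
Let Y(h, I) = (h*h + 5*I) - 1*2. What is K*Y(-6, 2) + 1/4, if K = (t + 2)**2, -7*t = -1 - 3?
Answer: 57073/196 ≈ 291.19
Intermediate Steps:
t = 4/7 (t = -(-1 - 3)/7 = -1/7*(-4) = 4/7 ≈ 0.57143)
K = 324/49 (K = (4/7 + 2)**2 = (18/7)**2 = 324/49 ≈ 6.6122)
Y(h, I) = -2 + h**2 + 5*I (Y(h, I) = (h**2 + 5*I) - 2 = -2 + h**2 + 5*I)
K*Y(-6, 2) + 1/4 = 324*(-2 + (-6)**2 + 5*2)/49 + 1/4 = 324*(-2 + 36 + 10)/49 + 1/4 = (324/49)*44 + 1/4 = 14256/49 + 1/4 = 57073/196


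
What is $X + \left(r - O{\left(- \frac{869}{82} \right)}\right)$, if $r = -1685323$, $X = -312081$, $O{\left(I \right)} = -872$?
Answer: $-1996532$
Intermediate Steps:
$X + \left(r - O{\left(- \frac{869}{82} \right)}\right) = -312081 - 1684451 = -1996532$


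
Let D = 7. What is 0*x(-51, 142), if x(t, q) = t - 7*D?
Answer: 0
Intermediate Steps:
x(t, q) = -49 + t (x(t, q) = t - 7*7 = t - 49 = -49 + t)
0*x(-51, 142) = 0*(-49 - 51) = 0*(-100) = 0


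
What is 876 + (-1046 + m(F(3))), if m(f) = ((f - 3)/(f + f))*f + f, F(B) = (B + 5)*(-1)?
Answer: -367/2 ≈ -183.50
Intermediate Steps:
F(B) = -5 - B (F(B) = (5 + B)*(-1) = -5 - B)
m(f) = -3/2 + 3*f/2 (m(f) = ((-3 + f)/((2*f)))*f + f = ((-3 + f)*(1/(2*f)))*f + f = ((-3 + f)/(2*f))*f + f = (-3/2 + f/2) + f = -3/2 + 3*f/2)
876 + (-1046 + m(F(3))) = 876 + (-1046 + (-3/2 + 3*(-5 - 1*3)/2)) = 876 + (-1046 + (-3/2 + 3*(-5 - 3)/2)) = 876 + (-1046 + (-3/2 + (3/2)*(-8))) = 876 + (-1046 + (-3/2 - 12)) = 876 + (-1046 - 27/2) = 876 - 2119/2 = -367/2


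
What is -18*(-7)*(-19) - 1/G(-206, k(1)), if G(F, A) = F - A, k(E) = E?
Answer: -495557/207 ≈ -2394.0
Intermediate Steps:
-18*(-7)*(-19) - 1/G(-206, k(1)) = -18*(-7)*(-19) - 1/(-206 - 1*1) = 126*(-19) - 1/(-206 - 1) = -2394 - 1/(-207) = -2394 - 1*(-1/207) = -2394 + 1/207 = -495557/207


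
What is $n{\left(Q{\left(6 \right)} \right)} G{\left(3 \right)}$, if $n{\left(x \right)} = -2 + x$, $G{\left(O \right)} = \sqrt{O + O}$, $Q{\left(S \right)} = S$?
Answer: $4 \sqrt{6} \approx 9.798$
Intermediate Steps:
$G{\left(O \right)} = \sqrt{2} \sqrt{O}$ ($G{\left(O \right)} = \sqrt{2 O} = \sqrt{2} \sqrt{O}$)
$n{\left(Q{\left(6 \right)} \right)} G{\left(3 \right)} = \left(-2 + 6\right) \sqrt{2} \sqrt{3} = 4 \sqrt{6}$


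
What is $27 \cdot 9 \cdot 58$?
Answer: $14094$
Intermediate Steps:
$27 \cdot 9 \cdot 58 = 27 \cdot 522 = 14094$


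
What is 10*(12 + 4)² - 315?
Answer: 2245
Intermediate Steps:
10*(12 + 4)² - 315 = 10*16² - 315 = 10*256 - 315 = 2560 - 315 = 2245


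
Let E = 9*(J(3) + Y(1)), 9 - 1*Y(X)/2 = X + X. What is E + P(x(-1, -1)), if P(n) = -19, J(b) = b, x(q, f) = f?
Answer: 134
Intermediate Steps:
Y(X) = 18 - 4*X (Y(X) = 18 - 2*(X + X) = 18 - 4*X)
E = 153 (E = 9*(3 + (18 - 4*1)) = 9*(3 + (18 - 4)) = 9*(3 + 14) = 9*17 = 153)
E + P(x(-1, -1)) = 153 - 19 = 134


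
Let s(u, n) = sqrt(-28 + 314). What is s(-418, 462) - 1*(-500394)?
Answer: 500394 + sqrt(286) ≈ 5.0041e+5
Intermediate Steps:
s(u, n) = sqrt(286)
s(-418, 462) - 1*(-500394) = sqrt(286) - 1*(-500394) = sqrt(286) + 500394 = 500394 + sqrt(286)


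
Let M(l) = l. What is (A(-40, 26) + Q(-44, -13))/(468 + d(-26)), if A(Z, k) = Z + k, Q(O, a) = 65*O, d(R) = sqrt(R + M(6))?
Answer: -336258/54761 + 1437*I*sqrt(5)/54761 ≈ -6.1405 + 0.058677*I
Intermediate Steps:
d(R) = sqrt(6 + R) (d(R) = sqrt(R + 6) = sqrt(6 + R))
(A(-40, 26) + Q(-44, -13))/(468 + d(-26)) = ((-40 + 26) + 65*(-44))/(468 + sqrt(6 - 26)) = (-14 - 2860)/(468 + sqrt(-20)) = -2874/(468 + 2*I*sqrt(5))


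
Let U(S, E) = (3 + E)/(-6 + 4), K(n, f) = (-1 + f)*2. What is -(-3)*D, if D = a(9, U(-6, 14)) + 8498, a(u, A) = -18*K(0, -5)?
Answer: 26142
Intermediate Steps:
K(n, f) = -2 + 2*f
U(S, E) = -3/2 - E/2 (U(S, E) = (3 + E)/(-2) = (3 + E)*(-½) = -3/2 - E/2)
a(u, A) = 216 (a(u, A) = -18*(-2 + 2*(-5)) = -18*(-2 - 10) = -18*(-12) = 216)
D = 8714 (D = 216 + 8498 = 8714)
-(-3)*D = -(-3)*8714 = -3*(-8714) = 26142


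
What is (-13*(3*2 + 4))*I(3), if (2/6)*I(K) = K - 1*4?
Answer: 390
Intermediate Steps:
I(K) = -12 + 3*K (I(K) = 3*(K - 1*4) = 3*(K - 4) = 3*(-4 + K) = -12 + 3*K)
(-13*(3*2 + 4))*I(3) = (-13*(3*2 + 4))*(-12 + 3*3) = (-13*(6 + 4))*(-12 + 9) = -13*10*(-3) = -130*(-3) = 390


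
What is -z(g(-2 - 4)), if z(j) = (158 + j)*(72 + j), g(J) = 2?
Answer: -11840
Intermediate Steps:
z(j) = (72 + j)*(158 + j)
-z(g(-2 - 4)) = -(11376 + 2² + 230*2) = -(11376 + 4 + 460) = -1*11840 = -11840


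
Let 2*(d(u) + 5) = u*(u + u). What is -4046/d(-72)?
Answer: -4046/5179 ≈ -0.78123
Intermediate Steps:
d(u) = -5 + u² (d(u) = -5 + (u*(u + u))/2 = -5 + (u*(2*u))/2 = -5 + (2*u²)/2 = -5 + u²)
-4046/d(-72) = -4046/(-5 + (-72)²) = -4046/(-5 + 5184) = -4046/5179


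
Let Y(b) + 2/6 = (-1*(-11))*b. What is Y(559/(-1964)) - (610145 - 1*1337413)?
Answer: 4285042645/5892 ≈ 7.2726e+5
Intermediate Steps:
Y(b) = -⅓ + 11*b (Y(b) = -⅓ + (-1*(-11))*b = -⅓ + 11*b)
Y(559/(-1964)) - (610145 - 1*1337413) = (-⅓ + 11*(559/(-1964))) - (610145 - 1*1337413) = (-⅓ + 11*(559*(-1/1964))) - (610145 - 1337413) = (-⅓ + 11*(-559/1964)) - 1*(-727268) = (-⅓ - 6149/1964) + 727268 = -20411/5892 + 727268 = 4285042645/5892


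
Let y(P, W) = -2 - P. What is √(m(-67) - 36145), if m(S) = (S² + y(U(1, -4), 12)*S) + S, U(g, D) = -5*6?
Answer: I*√33599 ≈ 183.3*I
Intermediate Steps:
U(g, D) = -30
m(S) = S² + 29*S (m(S) = (S² + (-2 - 1*(-30))*S) + S = (S² + (-2 + 30)*S) + S = (S² + 28*S) + S = S² + 29*S)
√(m(-67) - 36145) = √(-67*(29 - 67) - 36145) = √(-67*(-38) - 36145) = √(2546 - 36145) = √(-33599) = I*√33599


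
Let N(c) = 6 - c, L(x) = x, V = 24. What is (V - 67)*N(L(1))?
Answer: -215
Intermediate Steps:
(V - 67)*N(L(1)) = (24 - 67)*(6 - 1*1) = -43*(6 - 1) = -43*5 = -215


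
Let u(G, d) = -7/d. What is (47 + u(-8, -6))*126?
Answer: 6069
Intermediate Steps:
(47 + u(-8, -6))*126 = (47 - 7/(-6))*126 = (47 - 7*(-1/6))*126 = (47 + 7/6)*126 = (289/6)*126 = 6069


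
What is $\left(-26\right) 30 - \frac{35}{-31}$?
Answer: $- \frac{24145}{31} \approx -778.87$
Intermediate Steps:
$\left(-26\right) 30 - \frac{35}{-31} = -780 - - \frac{35}{31} = -780 + \frac{35}{31} = - \frac{24145}{31}$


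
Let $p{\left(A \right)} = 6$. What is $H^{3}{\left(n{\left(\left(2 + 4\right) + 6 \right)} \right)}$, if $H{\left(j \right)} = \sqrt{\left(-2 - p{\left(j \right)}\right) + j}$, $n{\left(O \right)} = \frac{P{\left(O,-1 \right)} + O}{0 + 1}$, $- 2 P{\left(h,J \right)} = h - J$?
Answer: $- \frac{5 i \sqrt{10}}{4} \approx - 3.9528 i$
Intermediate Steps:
$P{\left(h,J \right)} = \frac{J}{2} - \frac{h}{2}$ ($P{\left(h,J \right)} = - \frac{h - J}{2} = \frac{J}{2} - \frac{h}{2}$)
$n{\left(O \right)} = - \frac{1}{2} + \frac{O}{2}$ ($n{\left(O \right)} = \frac{\left(\frac{1}{2} \left(-1\right) - \frac{O}{2}\right) + O}{0 + 1} = \frac{\left(- \frac{1}{2} - \frac{O}{2}\right) + O}{1} = \left(- \frac{1}{2} + \frac{O}{2}\right) 1 = - \frac{1}{2} + \frac{O}{2}$)
$H{\left(j \right)} = \sqrt{-8 + j}$ ($H{\left(j \right)} = \sqrt{\left(-2 - 6\right) + j} = \sqrt{-8 + j}$)
$H^{3}{\left(n{\left(\left(2 + 4\right) + 6 \right)} \right)} = \left(\sqrt{-8 - \left(\frac{1}{2} - \frac{\left(2 + 4\right) + 6}{2}\right)}\right)^{3} = \left(\sqrt{-8 - \left(\frac{1}{2} - \frac{6 + 6}{2}\right)}\right)^{3} = \left(\sqrt{-8 + \left(- \frac{1}{2} + \frac{1}{2} \cdot 12\right)}\right)^{3} = \left(\sqrt{-8 + \left(- \frac{1}{2} + 6\right)}\right)^{3} = \left(\sqrt{-8 + \frac{11}{2}}\right)^{3} = \left(\sqrt{- \frac{5}{2}}\right)^{3} = \left(\frac{i \sqrt{10}}{2}\right)^{3} = - \frac{5 i \sqrt{10}}{4}$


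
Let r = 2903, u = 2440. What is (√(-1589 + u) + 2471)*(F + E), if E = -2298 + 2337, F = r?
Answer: 7269682 + 2942*√851 ≈ 7.3555e+6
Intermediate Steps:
F = 2903
E = 39
(√(-1589 + u) + 2471)*(F + E) = (√(-1589 + 2440) + 2471)*(2903 + 39) = (√851 + 2471)*2942 = (2471 + √851)*2942 = 7269682 + 2942*√851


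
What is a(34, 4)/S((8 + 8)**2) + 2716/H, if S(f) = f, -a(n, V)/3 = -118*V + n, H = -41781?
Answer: 27102469/5347968 ≈ 5.0678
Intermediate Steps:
a(n, V) = -3*n + 354*V (a(n, V) = -3*(-118*V + n) = -3*(n - 118*V) = -3*n + 354*V)
a(34, 4)/S((8 + 8)**2) + 2716/H = (-3*34 + 354*4)/((8 + 8)**2) + 2716/(-41781) = (-102 + 1416)/(16**2) + 2716*(-1/41781) = 1314/256 - 2716/41781 = 1314*(1/256) - 2716/41781 = 657/128 - 2716/41781 = 27102469/5347968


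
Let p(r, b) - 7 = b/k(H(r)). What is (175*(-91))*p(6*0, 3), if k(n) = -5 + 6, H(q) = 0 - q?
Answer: -159250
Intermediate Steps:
H(q) = -q
k(n) = 1
p(r, b) = 7 + b (p(r, b) = 7 + b/1 = 7 + b*1 = 7 + b)
(175*(-91))*p(6*0, 3) = (175*(-91))*(7 + 3) = -15925*10 = -159250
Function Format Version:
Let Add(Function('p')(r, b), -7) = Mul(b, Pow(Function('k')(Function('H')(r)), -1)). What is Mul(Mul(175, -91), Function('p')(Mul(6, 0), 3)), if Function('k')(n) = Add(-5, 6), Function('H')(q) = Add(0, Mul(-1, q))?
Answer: -159250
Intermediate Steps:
Function('H')(q) = Mul(-1, q)
Function('k')(n) = 1
Function('p')(r, b) = Add(7, b) (Function('p')(r, b) = Add(7, Mul(b, Pow(1, -1))) = Add(7, Mul(b, 1)) = Add(7, b))
Mul(Mul(175, -91), Function('p')(Mul(6, 0), 3)) = Mul(Mul(175, -91), Add(7, 3)) = Mul(-15925, 10) = -159250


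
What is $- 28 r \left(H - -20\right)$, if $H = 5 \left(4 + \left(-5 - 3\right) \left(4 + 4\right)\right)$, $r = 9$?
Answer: $70560$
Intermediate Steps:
$H = -300$ ($H = 5 \left(4 - 64\right) = 5 \left(-60\right) = -300$)
$- 28 r \left(H - -20\right) = \left(-28\right) 9 \left(-300 - -20\right) = - 252 \left(-300 + 20\right) = \left(-252\right) \left(-280\right) = 70560$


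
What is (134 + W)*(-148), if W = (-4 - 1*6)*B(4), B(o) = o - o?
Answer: -19832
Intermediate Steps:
B(o) = 0
W = 0 (W = (-4 - 1*6)*0 = (-4 - 6)*0 = -10*0 = 0)
(134 + W)*(-148) = (134 + 0)*(-148) = 134*(-148) = -19832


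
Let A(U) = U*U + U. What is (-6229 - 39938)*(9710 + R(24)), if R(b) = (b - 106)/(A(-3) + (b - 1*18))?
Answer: -895932191/2 ≈ -4.4797e+8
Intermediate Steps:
A(U) = U + U**2 (A(U) = U**2 + U = U + U**2)
R(b) = (-106 + b)/(-12 + b) (R(b) = (b - 106)/(-3*(1 - 3) + (b - 1*18)) = (-106 + b)/(-3*(-2) + (b - 18)) = (-106 + b)/(6 + (-18 + b)) = (-106 + b)/(-12 + b))
(-6229 - 39938)*(9710 + R(24)) = (-6229 - 39938)*(9710 + (106 - 1*24)/(12 - 1*24)) = -46167*(9710 + (106 - 24)/(12 - 24)) = -46167*(9710 + 82/(-12)) = -46167*(9710 - 1/12*82) = -46167*(9710 - 41/6) = -46167*58219/6 = -895932191/2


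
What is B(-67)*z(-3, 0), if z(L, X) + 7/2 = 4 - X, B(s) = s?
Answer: -67/2 ≈ -33.500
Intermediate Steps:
z(L, X) = ½ - X (z(L, X) = -7/2 + (4 - X) = ½ - X)
B(-67)*z(-3, 0) = -67*(½ - 1*0) = -67*(½ + 0) = -67*½ = -67/2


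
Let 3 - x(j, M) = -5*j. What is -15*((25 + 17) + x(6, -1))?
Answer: -1125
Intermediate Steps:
x(j, M) = 3 + 5*j (x(j, M) = 3 - (-5)*j = 3 + 5*j)
-15*((25 + 17) + x(6, -1)) = -15*((25 + 17) + (3 + 5*6)) = -15*(42 + (3 + 30)) = -15*(42 + 33) = -15*75 = -1125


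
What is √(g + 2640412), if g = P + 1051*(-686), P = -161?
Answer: √1919265 ≈ 1385.4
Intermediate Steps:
g = -721147 (g = -161 + 1051*(-686) = -161 - 720986 = -721147)
√(g + 2640412) = √(-721147 + 2640412) = √1919265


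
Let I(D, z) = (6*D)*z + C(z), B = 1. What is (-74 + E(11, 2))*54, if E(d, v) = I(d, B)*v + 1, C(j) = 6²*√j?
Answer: 7074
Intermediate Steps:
C(j) = 36*√j
I(D, z) = 36*√z + 6*D*z (I(D, z) = (6*D)*z + 36*√z = 6*D*z + 36*√z = 36*√z + 6*D*z)
E(d, v) = 1 + v*(36 + 6*d) (E(d, v) = (36*√1 + 6*d*1)*v + 1 = (36*1 + 6*d)*v + 1 = (36 + 6*d)*v + 1 = v*(36 + 6*d) + 1 = 1 + v*(36 + 6*d))
(-74 + E(11, 2))*54 = (-74 + (1 + 6*2*(6 + 11)))*54 = (-74 + (1 + 6*2*17))*54 = (-74 + (1 + 204))*54 = (-74 + 205)*54 = 131*54 = 7074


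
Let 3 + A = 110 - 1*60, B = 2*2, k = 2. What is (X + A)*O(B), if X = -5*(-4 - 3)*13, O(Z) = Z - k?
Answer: 1004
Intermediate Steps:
B = 4
O(Z) = -2 + Z (O(Z) = Z - 1*2 = Z - 2 = -2 + Z)
A = 47 (A = -3 + (110 - 1*60) = -3 + (110 - 60) = -3 + 50 = 47)
X = 455 (X = -5*(-7)*13 = 35*13 = 455)
(X + A)*O(B) = (455 + 47)*(-2 + 4) = 502*2 = 1004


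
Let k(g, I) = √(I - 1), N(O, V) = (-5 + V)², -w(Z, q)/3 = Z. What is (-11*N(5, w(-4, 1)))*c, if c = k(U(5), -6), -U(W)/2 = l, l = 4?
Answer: -539*I*√7 ≈ -1426.1*I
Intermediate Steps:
U(W) = -8 (U(W) = -2*4 = -8)
w(Z, q) = -3*Z
k(g, I) = √(-1 + I)
c = I*√7 (c = √(-1 - 6) = √(-7) = I*√7 ≈ 2.6458*I)
(-11*N(5, w(-4, 1)))*c = (-11*(-5 - 3*(-4))²)*(I*√7) = (-11*(-5 + 12)²)*(I*√7) = (-11*7²)*(I*√7) = (-11*49)*(I*√7) = -539*I*√7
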